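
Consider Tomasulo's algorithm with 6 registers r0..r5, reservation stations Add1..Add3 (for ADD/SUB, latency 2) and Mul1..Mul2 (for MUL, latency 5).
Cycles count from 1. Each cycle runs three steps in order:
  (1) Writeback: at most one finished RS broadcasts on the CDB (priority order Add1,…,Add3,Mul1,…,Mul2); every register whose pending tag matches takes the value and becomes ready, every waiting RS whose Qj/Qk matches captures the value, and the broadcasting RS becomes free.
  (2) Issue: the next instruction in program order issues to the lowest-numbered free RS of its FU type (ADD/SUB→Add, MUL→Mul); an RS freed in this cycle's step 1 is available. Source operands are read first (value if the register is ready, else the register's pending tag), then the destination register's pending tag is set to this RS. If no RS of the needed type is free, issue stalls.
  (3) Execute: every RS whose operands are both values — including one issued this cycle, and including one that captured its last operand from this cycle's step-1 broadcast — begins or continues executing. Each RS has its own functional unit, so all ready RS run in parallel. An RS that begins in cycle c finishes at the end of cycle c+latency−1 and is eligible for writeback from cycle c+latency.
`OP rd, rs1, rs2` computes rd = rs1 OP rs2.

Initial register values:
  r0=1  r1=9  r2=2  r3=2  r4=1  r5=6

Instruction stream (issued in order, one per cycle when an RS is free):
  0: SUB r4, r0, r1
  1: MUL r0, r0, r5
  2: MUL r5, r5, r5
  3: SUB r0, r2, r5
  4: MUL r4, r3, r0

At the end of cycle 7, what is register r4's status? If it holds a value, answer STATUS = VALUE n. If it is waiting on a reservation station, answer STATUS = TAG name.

c1: issue SUB r4<-Add1 | r0:1,r1:9,r2:2,r3:2,r4:Add1,r5:6
c2: issue MUL r0<-Mul1 | r0:Mul1,r1:9,r2:2,r3:2,r4:Add1,r5:6
c3: CDB Add1=-8; issue MUL r5<-Mul2 | r0:Mul1,r1:9,r2:2,r3:2,r4:-8,r5:Mul2
c4: issue SUB r0<-Add1 | r0:Add1,r1:9,r2:2,r3:2,r4:-8,r5:Mul2
c5: stall | r0:Add1,r1:9,r2:2,r3:2,r4:-8,r5:Mul2
c6: stall | r0:Add1,r1:9,r2:2,r3:2,r4:-8,r5:Mul2
c7: CDB Mul1=6; issue MUL r4<-Mul1 | r0:Add1,r1:9,r2:2,r3:2,r4:Mul1,r5:Mul2

STATUS = TAG Mul1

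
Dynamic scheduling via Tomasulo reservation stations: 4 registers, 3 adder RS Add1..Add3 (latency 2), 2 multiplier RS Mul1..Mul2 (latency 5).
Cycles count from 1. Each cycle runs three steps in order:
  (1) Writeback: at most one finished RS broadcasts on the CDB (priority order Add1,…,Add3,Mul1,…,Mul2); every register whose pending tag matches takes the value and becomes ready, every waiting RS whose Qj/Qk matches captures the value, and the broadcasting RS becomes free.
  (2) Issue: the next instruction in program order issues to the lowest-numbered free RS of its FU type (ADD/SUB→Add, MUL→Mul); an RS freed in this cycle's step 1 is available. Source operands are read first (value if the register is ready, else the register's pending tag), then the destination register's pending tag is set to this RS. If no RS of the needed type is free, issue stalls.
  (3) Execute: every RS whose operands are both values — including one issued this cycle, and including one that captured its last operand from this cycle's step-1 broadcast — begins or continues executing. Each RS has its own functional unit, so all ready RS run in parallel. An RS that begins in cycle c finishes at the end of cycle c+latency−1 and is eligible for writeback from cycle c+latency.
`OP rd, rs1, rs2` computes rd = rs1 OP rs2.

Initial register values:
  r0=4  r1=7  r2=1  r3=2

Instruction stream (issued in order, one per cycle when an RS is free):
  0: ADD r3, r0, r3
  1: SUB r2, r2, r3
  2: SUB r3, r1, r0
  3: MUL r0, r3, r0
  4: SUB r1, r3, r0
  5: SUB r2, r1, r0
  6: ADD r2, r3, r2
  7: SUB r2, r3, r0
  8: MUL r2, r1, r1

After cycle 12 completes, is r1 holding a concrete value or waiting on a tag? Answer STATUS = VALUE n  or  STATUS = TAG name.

  c1: issue ADD r3<-Add1  regs: r0:4,r1:7,r2:1,r3:Add1
  c2: issue SUB r2<-Add2  regs: r0:4,r1:7,r2:Add2,r3:Add1
  c3: CDB Add1=6; issue SUB r3<-Add1  regs: r0:4,r1:7,r2:Add2,r3:Add1
  c4: issue MUL r0<-Mul1  regs: r0:Mul1,r1:7,r2:Add2,r3:Add1
  c5: CDB Add1=3; issue SUB r1<-Add1  regs: r0:Mul1,r1:Add1,r2:Add2,r3:3
  c6: CDB Add2=-5; issue SUB r2<-Add2  regs: r0:Mul1,r1:Add1,r2:Add2,r3:3
  c7: issue ADD r2<-Add3  regs: r0:Mul1,r1:Add1,r2:Add3,r3:3
  c8: stall  regs: r0:Mul1,r1:Add1,r2:Add3,r3:3
  c9: stall  regs: r0:Mul1,r1:Add1,r2:Add3,r3:3
  c10: CDB Mul1=12; stall  regs: r0:12,r1:Add1,r2:Add3,r3:3
  c11: stall  regs: r0:12,r1:Add1,r2:Add3,r3:3
  c12: CDB Add1=-9; issue SUB r2<-Add1  regs: r0:12,r1:-9,r2:Add1,r3:3

STATUS = VALUE -9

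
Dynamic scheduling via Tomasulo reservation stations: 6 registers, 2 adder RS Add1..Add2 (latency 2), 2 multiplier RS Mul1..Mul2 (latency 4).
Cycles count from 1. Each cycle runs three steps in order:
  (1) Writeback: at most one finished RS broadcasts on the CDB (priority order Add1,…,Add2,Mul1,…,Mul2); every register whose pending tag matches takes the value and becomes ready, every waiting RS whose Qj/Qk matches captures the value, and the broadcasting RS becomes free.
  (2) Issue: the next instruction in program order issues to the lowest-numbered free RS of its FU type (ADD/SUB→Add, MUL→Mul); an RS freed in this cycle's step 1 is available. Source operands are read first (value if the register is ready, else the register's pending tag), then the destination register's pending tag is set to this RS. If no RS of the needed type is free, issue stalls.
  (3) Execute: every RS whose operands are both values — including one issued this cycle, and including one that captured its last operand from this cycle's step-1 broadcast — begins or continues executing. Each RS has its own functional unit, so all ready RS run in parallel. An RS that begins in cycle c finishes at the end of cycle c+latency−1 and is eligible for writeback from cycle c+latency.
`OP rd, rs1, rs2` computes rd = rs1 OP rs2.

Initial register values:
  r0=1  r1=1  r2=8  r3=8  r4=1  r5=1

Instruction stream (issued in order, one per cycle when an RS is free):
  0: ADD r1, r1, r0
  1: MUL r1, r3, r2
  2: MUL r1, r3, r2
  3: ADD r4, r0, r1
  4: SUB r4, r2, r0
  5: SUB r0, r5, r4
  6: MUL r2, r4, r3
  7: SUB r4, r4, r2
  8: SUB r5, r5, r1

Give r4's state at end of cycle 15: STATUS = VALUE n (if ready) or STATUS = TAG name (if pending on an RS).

  c1: issue ADD r1<-Add1  regs: r0:1,r1:Add1,r2:8,r3:8,r4:1,r5:1
  c2: issue MUL r1<-Mul1  regs: r0:1,r1:Mul1,r2:8,r3:8,r4:1,r5:1
  c3: CDB Add1=2; issue MUL r1<-Mul2  regs: r0:1,r1:Mul2,r2:8,r3:8,r4:1,r5:1
  c4: issue ADD r4<-Add1  regs: r0:1,r1:Mul2,r2:8,r3:8,r4:Add1,r5:1
  c5: issue SUB r4<-Add2  regs: r0:1,r1:Mul2,r2:8,r3:8,r4:Add2,r5:1
  c6: CDB Mul1=64; stall  regs: r0:1,r1:Mul2,r2:8,r3:8,r4:Add2,r5:1
  c7: CDB Add2=7; issue SUB r0<-Add2  regs: r0:Add2,r1:Mul2,r2:8,r3:8,r4:7,r5:1
  c8: CDB Mul2=64; issue MUL r2<-Mul1  regs: r0:Add2,r1:64,r2:Mul1,r3:8,r4:7,r5:1
  c9: CDB Add2=-6; issue SUB r4<-Add2  regs: r0:-6,r1:64,r2:Mul1,r3:8,r4:Add2,r5:1
  c10: CDB Add1=65; issue SUB r5<-Add1  regs: r0:-6,r1:64,r2:Mul1,r3:8,r4:Add2,r5:Add1
  c11: -  regs: r0:-6,r1:64,r2:Mul1,r3:8,r4:Add2,r5:Add1
  c12: CDB Add1=-63  regs: r0:-6,r1:64,r2:Mul1,r3:8,r4:Add2,r5:-63
  c13: CDB Mul1=56  regs: r0:-6,r1:64,r2:56,r3:8,r4:Add2,r5:-63
  c14: -  regs: r0:-6,r1:64,r2:56,r3:8,r4:Add2,r5:-63
  c15: CDB Add2=-49  regs: r0:-6,r1:64,r2:56,r3:8,r4:-49,r5:-63

STATUS = VALUE -49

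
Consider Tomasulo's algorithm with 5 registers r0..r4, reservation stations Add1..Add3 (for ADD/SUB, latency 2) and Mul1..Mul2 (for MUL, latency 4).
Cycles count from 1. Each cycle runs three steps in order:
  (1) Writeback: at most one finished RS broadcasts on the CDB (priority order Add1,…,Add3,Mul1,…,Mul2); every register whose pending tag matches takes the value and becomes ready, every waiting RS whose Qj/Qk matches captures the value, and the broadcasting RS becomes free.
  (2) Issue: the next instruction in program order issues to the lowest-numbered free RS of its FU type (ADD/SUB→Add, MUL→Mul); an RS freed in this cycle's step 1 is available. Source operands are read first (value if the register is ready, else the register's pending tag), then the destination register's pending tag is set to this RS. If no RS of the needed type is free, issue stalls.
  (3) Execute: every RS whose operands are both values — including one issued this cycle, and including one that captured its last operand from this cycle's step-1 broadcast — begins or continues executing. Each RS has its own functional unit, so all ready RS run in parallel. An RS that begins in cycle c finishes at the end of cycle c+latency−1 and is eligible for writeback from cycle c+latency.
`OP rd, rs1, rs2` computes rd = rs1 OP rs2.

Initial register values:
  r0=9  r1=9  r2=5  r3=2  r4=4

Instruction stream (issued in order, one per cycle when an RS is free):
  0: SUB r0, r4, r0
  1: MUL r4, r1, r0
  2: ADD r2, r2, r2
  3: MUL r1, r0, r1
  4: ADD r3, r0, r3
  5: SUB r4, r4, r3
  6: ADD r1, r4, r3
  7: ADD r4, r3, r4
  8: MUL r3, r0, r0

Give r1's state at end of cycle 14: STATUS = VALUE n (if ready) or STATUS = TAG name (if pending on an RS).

STATUS = VALUE -45

c1: issue SUB r0<-Add1 | r0:Add1,r1:9,r2:5,r3:2,r4:4
c2: issue MUL r4<-Mul1 | r0:Add1,r1:9,r2:5,r3:2,r4:Mul1
c3: CDB Add1=-5; issue ADD r2<-Add1 | r0:-5,r1:9,r2:Add1,r3:2,r4:Mul1
c4: issue MUL r1<-Mul2 | r0:-5,r1:Mul2,r2:Add1,r3:2,r4:Mul1
c5: CDB Add1=10; issue ADD r3<-Add1 | r0:-5,r1:Mul2,r2:10,r3:Add1,r4:Mul1
c6: issue SUB r4<-Add2 | r0:-5,r1:Mul2,r2:10,r3:Add1,r4:Add2
c7: CDB Add1=-3; issue ADD r1<-Add1 | r0:-5,r1:Add1,r2:10,r3:-3,r4:Add2
c8: CDB Mul1=-45; issue ADD r4<-Add3 | r0:-5,r1:Add1,r2:10,r3:-3,r4:Add3
c9: CDB Mul2=-45; issue MUL r3<-Mul1 | r0:-5,r1:Add1,r2:10,r3:Mul1,r4:Add3
c10: CDB Add2=-42 | r0:-5,r1:Add1,r2:10,r3:Mul1,r4:Add3
c11: - | r0:-5,r1:Add1,r2:10,r3:Mul1,r4:Add3
c12: CDB Add1=-45 | r0:-5,r1:-45,r2:10,r3:Mul1,r4:Add3
c13: CDB Add3=-45 | r0:-5,r1:-45,r2:10,r3:Mul1,r4:-45
c14: CDB Mul1=25 | r0:-5,r1:-45,r2:10,r3:25,r4:-45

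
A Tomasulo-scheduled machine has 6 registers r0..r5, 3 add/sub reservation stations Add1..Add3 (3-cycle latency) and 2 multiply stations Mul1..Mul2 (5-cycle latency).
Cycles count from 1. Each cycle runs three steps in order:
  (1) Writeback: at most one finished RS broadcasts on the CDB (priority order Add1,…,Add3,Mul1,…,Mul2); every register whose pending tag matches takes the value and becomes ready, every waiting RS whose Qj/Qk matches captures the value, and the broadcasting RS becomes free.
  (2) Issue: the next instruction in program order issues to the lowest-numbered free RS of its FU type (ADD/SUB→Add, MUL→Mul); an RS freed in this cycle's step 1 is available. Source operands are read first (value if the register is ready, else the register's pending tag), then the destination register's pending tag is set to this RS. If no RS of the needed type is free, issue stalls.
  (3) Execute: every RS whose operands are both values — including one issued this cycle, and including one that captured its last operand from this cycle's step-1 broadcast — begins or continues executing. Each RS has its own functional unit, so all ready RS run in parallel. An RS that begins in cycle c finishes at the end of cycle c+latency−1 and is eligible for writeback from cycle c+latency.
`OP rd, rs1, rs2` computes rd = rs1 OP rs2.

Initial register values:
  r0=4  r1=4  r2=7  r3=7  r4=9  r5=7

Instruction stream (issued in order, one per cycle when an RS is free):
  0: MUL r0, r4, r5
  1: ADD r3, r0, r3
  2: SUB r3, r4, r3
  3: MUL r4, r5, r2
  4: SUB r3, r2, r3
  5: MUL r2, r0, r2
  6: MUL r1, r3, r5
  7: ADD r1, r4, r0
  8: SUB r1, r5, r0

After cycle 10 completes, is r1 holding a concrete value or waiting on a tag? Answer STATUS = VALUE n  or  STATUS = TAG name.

  c1: issue MUL r0<-Mul1  regs: r0:Mul1,r1:4,r2:7,r3:7,r4:9,r5:7
  c2: issue ADD r3<-Add1  regs: r0:Mul1,r1:4,r2:7,r3:Add1,r4:9,r5:7
  c3: issue SUB r3<-Add2  regs: r0:Mul1,r1:4,r2:7,r3:Add2,r4:9,r5:7
  c4: issue MUL r4<-Mul2  regs: r0:Mul1,r1:4,r2:7,r3:Add2,r4:Mul2,r5:7
  c5: issue SUB r3<-Add3  regs: r0:Mul1,r1:4,r2:7,r3:Add3,r4:Mul2,r5:7
  c6: CDB Mul1=63; issue MUL r2<-Mul1  regs: r0:63,r1:4,r2:Mul1,r3:Add3,r4:Mul2,r5:7
  c7: stall  regs: r0:63,r1:4,r2:Mul1,r3:Add3,r4:Mul2,r5:7
  c8: stall  regs: r0:63,r1:4,r2:Mul1,r3:Add3,r4:Mul2,r5:7
  c9: CDB Add1=70; stall  regs: r0:63,r1:4,r2:Mul1,r3:Add3,r4:Mul2,r5:7
  c10: CDB Mul2=49; issue MUL r1<-Mul2  regs: r0:63,r1:Mul2,r2:Mul1,r3:Add3,r4:49,r5:7

STATUS = TAG Mul2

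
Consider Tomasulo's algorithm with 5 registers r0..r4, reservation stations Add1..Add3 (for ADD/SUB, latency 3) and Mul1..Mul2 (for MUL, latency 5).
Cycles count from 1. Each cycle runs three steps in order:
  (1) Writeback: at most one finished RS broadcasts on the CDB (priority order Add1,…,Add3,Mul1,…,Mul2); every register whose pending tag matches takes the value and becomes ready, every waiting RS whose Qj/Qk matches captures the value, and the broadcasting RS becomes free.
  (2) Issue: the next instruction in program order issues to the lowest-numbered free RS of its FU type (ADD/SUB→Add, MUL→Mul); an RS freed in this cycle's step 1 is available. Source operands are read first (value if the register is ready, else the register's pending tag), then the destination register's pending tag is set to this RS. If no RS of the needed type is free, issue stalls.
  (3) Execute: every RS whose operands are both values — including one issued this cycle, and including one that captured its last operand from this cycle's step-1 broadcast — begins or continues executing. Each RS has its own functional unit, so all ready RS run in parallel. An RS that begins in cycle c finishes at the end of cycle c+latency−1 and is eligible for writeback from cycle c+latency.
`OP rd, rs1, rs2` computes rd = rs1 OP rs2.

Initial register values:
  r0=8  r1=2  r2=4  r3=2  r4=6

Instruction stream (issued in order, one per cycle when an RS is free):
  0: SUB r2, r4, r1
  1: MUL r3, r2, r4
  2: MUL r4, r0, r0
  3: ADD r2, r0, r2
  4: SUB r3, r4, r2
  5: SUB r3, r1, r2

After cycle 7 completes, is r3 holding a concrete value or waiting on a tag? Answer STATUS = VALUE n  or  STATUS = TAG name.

cycle 1: issue SUB r2<-Add1 // r0:8,r1:2,r2:Add1,r3:2,r4:6
cycle 2: issue MUL r3<-Mul1 // r0:8,r1:2,r2:Add1,r3:Mul1,r4:6
cycle 3: issue MUL r4<-Mul2 // r0:8,r1:2,r2:Add1,r3:Mul1,r4:Mul2
cycle 4: CDB Add1=4; issue ADD r2<-Add1 // r0:8,r1:2,r2:Add1,r3:Mul1,r4:Mul2
cycle 5: issue SUB r3<-Add2 // r0:8,r1:2,r2:Add1,r3:Add2,r4:Mul2
cycle 6: issue SUB r3<-Add3 // r0:8,r1:2,r2:Add1,r3:Add3,r4:Mul2
cycle 7: CDB Add1=12 // r0:8,r1:2,r2:12,r3:Add3,r4:Mul2

STATUS = TAG Add3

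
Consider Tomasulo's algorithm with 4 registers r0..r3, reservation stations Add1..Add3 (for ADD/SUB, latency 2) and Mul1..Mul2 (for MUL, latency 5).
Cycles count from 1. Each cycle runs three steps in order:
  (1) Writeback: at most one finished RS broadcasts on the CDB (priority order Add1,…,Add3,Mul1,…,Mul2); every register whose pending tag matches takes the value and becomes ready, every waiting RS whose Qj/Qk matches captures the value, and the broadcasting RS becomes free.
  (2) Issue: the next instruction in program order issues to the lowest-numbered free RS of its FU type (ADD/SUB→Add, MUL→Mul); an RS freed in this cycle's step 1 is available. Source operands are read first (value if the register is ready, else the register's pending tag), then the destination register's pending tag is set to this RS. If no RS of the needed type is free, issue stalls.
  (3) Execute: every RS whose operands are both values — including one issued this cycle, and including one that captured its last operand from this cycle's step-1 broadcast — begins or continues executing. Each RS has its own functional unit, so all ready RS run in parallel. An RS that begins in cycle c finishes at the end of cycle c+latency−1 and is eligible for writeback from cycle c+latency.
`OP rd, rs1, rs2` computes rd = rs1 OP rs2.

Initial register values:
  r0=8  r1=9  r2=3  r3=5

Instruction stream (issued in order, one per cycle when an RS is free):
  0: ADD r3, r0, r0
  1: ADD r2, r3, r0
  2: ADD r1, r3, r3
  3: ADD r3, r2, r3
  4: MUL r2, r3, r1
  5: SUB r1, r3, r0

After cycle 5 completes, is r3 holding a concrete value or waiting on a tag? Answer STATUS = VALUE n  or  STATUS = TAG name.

cycle 1: issue ADD r3<-Add1 // r0:8,r1:9,r2:3,r3:Add1
cycle 2: issue ADD r2<-Add2 // r0:8,r1:9,r2:Add2,r3:Add1
cycle 3: CDB Add1=16; issue ADD r1<-Add1 // r0:8,r1:Add1,r2:Add2,r3:16
cycle 4: issue ADD r3<-Add3 // r0:8,r1:Add1,r2:Add2,r3:Add3
cycle 5: CDB Add1=32; issue MUL r2<-Mul1 // r0:8,r1:32,r2:Mul1,r3:Add3

STATUS = TAG Add3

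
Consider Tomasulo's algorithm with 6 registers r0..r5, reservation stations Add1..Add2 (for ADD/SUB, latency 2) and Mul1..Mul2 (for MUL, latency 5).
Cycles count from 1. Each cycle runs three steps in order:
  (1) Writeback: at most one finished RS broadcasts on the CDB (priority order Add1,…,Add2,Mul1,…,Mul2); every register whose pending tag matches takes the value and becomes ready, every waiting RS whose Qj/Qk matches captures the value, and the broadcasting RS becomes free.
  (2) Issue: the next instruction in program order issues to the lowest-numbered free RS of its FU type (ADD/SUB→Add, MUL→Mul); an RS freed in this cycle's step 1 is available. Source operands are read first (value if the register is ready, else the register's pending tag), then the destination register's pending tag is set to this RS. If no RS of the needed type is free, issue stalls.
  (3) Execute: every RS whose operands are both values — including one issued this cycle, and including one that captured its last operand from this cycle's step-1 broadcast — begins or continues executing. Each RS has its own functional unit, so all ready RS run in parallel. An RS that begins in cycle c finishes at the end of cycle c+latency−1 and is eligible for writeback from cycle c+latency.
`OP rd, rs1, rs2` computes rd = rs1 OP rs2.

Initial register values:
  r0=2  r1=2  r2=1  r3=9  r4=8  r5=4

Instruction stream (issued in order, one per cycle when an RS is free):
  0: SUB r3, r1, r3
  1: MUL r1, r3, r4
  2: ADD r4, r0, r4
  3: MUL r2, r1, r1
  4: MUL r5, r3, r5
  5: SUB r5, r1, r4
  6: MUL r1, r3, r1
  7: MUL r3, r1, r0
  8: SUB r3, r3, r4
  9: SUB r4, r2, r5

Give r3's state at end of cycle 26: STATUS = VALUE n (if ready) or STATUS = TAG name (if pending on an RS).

STATUS = VALUE 774

c1: issue SUB r3<-Add1 | r0:2,r1:2,r2:1,r3:Add1,r4:8,r5:4
c2: issue MUL r1<-Mul1 | r0:2,r1:Mul1,r2:1,r3:Add1,r4:8,r5:4
c3: CDB Add1=-7; issue ADD r4<-Add1 | r0:2,r1:Mul1,r2:1,r3:-7,r4:Add1,r5:4
c4: issue MUL r2<-Mul2 | r0:2,r1:Mul1,r2:Mul2,r3:-7,r4:Add1,r5:4
c5: CDB Add1=10; stall | r0:2,r1:Mul1,r2:Mul2,r3:-7,r4:10,r5:4
c6: stall | r0:2,r1:Mul1,r2:Mul2,r3:-7,r4:10,r5:4
c7: stall | r0:2,r1:Mul1,r2:Mul2,r3:-7,r4:10,r5:4
c8: CDB Mul1=-56; issue MUL r5<-Mul1 | r0:2,r1:-56,r2:Mul2,r3:-7,r4:10,r5:Mul1
c9: issue SUB r5<-Add1 | r0:2,r1:-56,r2:Mul2,r3:-7,r4:10,r5:Add1
c10: stall | r0:2,r1:-56,r2:Mul2,r3:-7,r4:10,r5:Add1
c11: CDB Add1=-66; stall | r0:2,r1:-56,r2:Mul2,r3:-7,r4:10,r5:-66
c12: stall | r0:2,r1:-56,r2:Mul2,r3:-7,r4:10,r5:-66
c13: CDB Mul1=-28; issue MUL r1<-Mul1 | r0:2,r1:Mul1,r2:Mul2,r3:-7,r4:10,r5:-66
c14: CDB Mul2=3136; issue MUL r3<-Mul2 | r0:2,r1:Mul1,r2:3136,r3:Mul2,r4:10,r5:-66
c15: issue SUB r3<-Add1 | r0:2,r1:Mul1,r2:3136,r3:Add1,r4:10,r5:-66
c16: issue SUB r4<-Add2 | r0:2,r1:Mul1,r2:3136,r3:Add1,r4:Add2,r5:-66
c17: - | r0:2,r1:Mul1,r2:3136,r3:Add1,r4:Add2,r5:-66
c18: CDB Add2=3202 | r0:2,r1:Mul1,r2:3136,r3:Add1,r4:3202,r5:-66
c19: CDB Mul1=392 | r0:2,r1:392,r2:3136,r3:Add1,r4:3202,r5:-66
c20: - | r0:2,r1:392,r2:3136,r3:Add1,r4:3202,r5:-66
c21: - | r0:2,r1:392,r2:3136,r3:Add1,r4:3202,r5:-66
c22: - | r0:2,r1:392,r2:3136,r3:Add1,r4:3202,r5:-66
c23: - | r0:2,r1:392,r2:3136,r3:Add1,r4:3202,r5:-66
c24: CDB Mul2=784 | r0:2,r1:392,r2:3136,r3:Add1,r4:3202,r5:-66
c25: - | r0:2,r1:392,r2:3136,r3:Add1,r4:3202,r5:-66
c26: CDB Add1=774 | r0:2,r1:392,r2:3136,r3:774,r4:3202,r5:-66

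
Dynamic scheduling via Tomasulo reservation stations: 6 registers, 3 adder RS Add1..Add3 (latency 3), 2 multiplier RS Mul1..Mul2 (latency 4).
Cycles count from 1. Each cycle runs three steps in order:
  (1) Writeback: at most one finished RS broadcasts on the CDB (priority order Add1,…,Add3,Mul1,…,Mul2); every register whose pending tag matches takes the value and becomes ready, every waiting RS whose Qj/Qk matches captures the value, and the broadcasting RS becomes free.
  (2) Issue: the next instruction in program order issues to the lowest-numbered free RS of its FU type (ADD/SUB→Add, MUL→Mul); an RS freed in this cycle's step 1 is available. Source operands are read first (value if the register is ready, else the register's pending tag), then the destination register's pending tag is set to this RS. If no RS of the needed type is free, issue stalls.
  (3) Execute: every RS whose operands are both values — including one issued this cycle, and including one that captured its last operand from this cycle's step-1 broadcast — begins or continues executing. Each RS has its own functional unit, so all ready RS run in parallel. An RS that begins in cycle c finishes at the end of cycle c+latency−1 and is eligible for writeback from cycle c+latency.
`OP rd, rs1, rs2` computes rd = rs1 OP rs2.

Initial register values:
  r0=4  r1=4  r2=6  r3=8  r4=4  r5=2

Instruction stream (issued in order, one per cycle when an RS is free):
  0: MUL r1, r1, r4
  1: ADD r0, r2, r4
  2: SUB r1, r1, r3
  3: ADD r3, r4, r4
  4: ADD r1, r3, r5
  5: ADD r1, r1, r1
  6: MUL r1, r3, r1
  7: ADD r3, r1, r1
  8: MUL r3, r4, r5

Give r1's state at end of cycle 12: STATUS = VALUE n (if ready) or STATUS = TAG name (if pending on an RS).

STATUS = TAG Mul1

  c1: issue MUL r1<-Mul1  regs: r0:4,r1:Mul1,r2:6,r3:8,r4:4,r5:2
  c2: issue ADD r0<-Add1  regs: r0:Add1,r1:Mul1,r2:6,r3:8,r4:4,r5:2
  c3: issue SUB r1<-Add2  regs: r0:Add1,r1:Add2,r2:6,r3:8,r4:4,r5:2
  c4: issue ADD r3<-Add3  regs: r0:Add1,r1:Add2,r2:6,r3:Add3,r4:4,r5:2
  c5: CDB Add1=10; issue ADD r1<-Add1  regs: r0:10,r1:Add1,r2:6,r3:Add3,r4:4,r5:2
  c6: CDB Mul1=16; stall  regs: r0:10,r1:Add1,r2:6,r3:Add3,r4:4,r5:2
  c7: CDB Add3=8; issue ADD r1<-Add3  regs: r0:10,r1:Add3,r2:6,r3:8,r4:4,r5:2
  c8: issue MUL r1<-Mul1  regs: r0:10,r1:Mul1,r2:6,r3:8,r4:4,r5:2
  c9: CDB Add2=8; issue ADD r3<-Add2  regs: r0:10,r1:Mul1,r2:6,r3:Add2,r4:4,r5:2
  c10: CDB Add1=10; issue MUL r3<-Mul2  regs: r0:10,r1:Mul1,r2:6,r3:Mul2,r4:4,r5:2
  c11: -  regs: r0:10,r1:Mul1,r2:6,r3:Mul2,r4:4,r5:2
  c12: -  regs: r0:10,r1:Mul1,r2:6,r3:Mul2,r4:4,r5:2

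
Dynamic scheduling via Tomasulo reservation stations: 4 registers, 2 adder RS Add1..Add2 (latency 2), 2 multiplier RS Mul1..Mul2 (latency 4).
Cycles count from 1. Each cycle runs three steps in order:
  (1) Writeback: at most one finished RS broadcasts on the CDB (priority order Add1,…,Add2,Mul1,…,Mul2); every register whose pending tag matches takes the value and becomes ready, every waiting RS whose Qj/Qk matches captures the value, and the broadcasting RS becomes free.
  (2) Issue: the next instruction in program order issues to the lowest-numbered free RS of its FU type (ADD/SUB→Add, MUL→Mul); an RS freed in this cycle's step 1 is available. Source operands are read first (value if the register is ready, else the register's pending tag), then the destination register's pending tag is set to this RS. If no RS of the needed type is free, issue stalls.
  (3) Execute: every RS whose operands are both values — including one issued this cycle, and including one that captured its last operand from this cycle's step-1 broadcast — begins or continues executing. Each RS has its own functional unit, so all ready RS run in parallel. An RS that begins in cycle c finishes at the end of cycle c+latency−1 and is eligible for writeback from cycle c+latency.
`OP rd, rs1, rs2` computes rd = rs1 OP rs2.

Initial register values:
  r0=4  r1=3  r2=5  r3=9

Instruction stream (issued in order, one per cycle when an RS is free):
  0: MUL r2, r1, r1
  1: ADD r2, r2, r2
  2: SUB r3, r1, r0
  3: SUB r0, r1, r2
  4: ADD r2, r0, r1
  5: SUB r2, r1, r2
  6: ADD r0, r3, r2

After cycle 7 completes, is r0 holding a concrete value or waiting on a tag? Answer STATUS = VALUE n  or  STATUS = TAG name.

STATUS = TAG Add2

  c1: issue MUL r2<-Mul1  regs: r0:4,r1:3,r2:Mul1,r3:9
  c2: issue ADD r2<-Add1  regs: r0:4,r1:3,r2:Add1,r3:9
  c3: issue SUB r3<-Add2  regs: r0:4,r1:3,r2:Add1,r3:Add2
  c4: stall  regs: r0:4,r1:3,r2:Add1,r3:Add2
  c5: CDB Add2=-1; issue SUB r0<-Add2  regs: r0:Add2,r1:3,r2:Add1,r3:-1
  c6: CDB Mul1=9; stall  regs: r0:Add2,r1:3,r2:Add1,r3:-1
  c7: stall  regs: r0:Add2,r1:3,r2:Add1,r3:-1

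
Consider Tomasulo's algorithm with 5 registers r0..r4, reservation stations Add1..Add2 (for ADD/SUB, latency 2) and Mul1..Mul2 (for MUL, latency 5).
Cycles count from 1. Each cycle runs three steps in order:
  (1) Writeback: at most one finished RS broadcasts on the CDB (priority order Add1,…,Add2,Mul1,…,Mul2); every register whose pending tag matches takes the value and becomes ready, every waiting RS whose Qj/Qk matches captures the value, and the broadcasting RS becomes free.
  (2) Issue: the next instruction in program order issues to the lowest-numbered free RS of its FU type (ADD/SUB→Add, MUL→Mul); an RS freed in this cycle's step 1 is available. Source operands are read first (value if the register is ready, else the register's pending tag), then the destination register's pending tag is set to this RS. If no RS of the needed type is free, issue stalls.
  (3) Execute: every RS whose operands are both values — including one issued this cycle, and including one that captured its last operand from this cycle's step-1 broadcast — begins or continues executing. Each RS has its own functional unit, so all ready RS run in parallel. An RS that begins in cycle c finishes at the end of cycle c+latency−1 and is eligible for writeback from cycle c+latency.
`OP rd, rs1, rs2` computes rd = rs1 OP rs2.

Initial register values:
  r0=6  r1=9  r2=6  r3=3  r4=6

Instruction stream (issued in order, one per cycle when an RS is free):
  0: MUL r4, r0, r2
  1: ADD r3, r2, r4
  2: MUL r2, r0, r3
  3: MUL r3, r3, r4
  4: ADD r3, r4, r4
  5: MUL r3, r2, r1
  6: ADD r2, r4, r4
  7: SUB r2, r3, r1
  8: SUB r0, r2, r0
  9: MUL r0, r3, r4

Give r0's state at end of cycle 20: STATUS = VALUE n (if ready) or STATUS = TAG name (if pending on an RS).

c1: issue MUL r4<-Mul1 | r0:6,r1:9,r2:6,r3:3,r4:Mul1
c2: issue ADD r3<-Add1 | r0:6,r1:9,r2:6,r3:Add1,r4:Mul1
c3: issue MUL r2<-Mul2 | r0:6,r1:9,r2:Mul2,r3:Add1,r4:Mul1
c4: stall | r0:6,r1:9,r2:Mul2,r3:Add1,r4:Mul1
c5: stall | r0:6,r1:9,r2:Mul2,r3:Add1,r4:Mul1
c6: CDB Mul1=36; issue MUL r3<-Mul1 | r0:6,r1:9,r2:Mul2,r3:Mul1,r4:36
c7: issue ADD r3<-Add2 | r0:6,r1:9,r2:Mul2,r3:Add2,r4:36
c8: CDB Add1=42; stall | r0:6,r1:9,r2:Mul2,r3:Add2,r4:36
c9: CDB Add2=72; stall | r0:6,r1:9,r2:Mul2,r3:72,r4:36
c10: stall | r0:6,r1:9,r2:Mul2,r3:72,r4:36
c11: stall | r0:6,r1:9,r2:Mul2,r3:72,r4:36
c12: stall | r0:6,r1:9,r2:Mul2,r3:72,r4:36
c13: CDB Mul1=1512; issue MUL r3<-Mul1 | r0:6,r1:9,r2:Mul2,r3:Mul1,r4:36
c14: CDB Mul2=252; issue ADD r2<-Add1 | r0:6,r1:9,r2:Add1,r3:Mul1,r4:36
c15: issue SUB r2<-Add2 | r0:6,r1:9,r2:Add2,r3:Mul1,r4:36
c16: CDB Add1=72; issue SUB r0<-Add1 | r0:Add1,r1:9,r2:Add2,r3:Mul1,r4:36
c17: issue MUL r0<-Mul2 | r0:Mul2,r1:9,r2:Add2,r3:Mul1,r4:36
c18: - | r0:Mul2,r1:9,r2:Add2,r3:Mul1,r4:36
c19: CDB Mul1=2268 | r0:Mul2,r1:9,r2:Add2,r3:2268,r4:36
c20: - | r0:Mul2,r1:9,r2:Add2,r3:2268,r4:36

STATUS = TAG Mul2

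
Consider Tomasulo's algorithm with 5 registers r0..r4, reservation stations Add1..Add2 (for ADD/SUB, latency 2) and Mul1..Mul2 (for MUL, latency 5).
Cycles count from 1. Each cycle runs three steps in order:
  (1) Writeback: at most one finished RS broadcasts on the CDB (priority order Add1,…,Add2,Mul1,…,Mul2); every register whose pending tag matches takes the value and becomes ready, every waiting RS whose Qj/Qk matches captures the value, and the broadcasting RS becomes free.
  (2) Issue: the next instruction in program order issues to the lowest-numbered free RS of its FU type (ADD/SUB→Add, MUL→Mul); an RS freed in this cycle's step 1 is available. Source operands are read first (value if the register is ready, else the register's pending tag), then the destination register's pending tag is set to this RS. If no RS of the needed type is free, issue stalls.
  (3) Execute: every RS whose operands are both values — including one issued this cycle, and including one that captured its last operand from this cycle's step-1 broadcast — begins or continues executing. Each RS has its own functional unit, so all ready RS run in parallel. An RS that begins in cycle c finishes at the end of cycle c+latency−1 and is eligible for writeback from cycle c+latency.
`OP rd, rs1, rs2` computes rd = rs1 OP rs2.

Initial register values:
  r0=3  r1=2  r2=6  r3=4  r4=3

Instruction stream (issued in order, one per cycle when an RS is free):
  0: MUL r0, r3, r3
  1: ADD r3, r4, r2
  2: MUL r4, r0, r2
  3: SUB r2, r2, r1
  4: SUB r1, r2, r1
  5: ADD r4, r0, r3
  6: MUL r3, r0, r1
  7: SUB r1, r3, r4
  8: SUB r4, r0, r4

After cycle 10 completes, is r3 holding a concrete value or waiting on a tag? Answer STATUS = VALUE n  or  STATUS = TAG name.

STATUS = TAG Mul1

c1: issue MUL r0<-Mul1 | r0:Mul1,r1:2,r2:6,r3:4,r4:3
c2: issue ADD r3<-Add1 | r0:Mul1,r1:2,r2:6,r3:Add1,r4:3
c3: issue MUL r4<-Mul2 | r0:Mul1,r1:2,r2:6,r3:Add1,r4:Mul2
c4: CDB Add1=9; issue SUB r2<-Add1 | r0:Mul1,r1:2,r2:Add1,r3:9,r4:Mul2
c5: issue SUB r1<-Add2 | r0:Mul1,r1:Add2,r2:Add1,r3:9,r4:Mul2
c6: CDB Add1=4; issue ADD r4<-Add1 | r0:Mul1,r1:Add2,r2:4,r3:9,r4:Add1
c7: CDB Mul1=16; issue MUL r3<-Mul1 | r0:16,r1:Add2,r2:4,r3:Mul1,r4:Add1
c8: CDB Add2=2; issue SUB r1<-Add2 | r0:16,r1:Add2,r2:4,r3:Mul1,r4:Add1
c9: CDB Add1=25; issue SUB r4<-Add1 | r0:16,r1:Add2,r2:4,r3:Mul1,r4:Add1
c10: - | r0:16,r1:Add2,r2:4,r3:Mul1,r4:Add1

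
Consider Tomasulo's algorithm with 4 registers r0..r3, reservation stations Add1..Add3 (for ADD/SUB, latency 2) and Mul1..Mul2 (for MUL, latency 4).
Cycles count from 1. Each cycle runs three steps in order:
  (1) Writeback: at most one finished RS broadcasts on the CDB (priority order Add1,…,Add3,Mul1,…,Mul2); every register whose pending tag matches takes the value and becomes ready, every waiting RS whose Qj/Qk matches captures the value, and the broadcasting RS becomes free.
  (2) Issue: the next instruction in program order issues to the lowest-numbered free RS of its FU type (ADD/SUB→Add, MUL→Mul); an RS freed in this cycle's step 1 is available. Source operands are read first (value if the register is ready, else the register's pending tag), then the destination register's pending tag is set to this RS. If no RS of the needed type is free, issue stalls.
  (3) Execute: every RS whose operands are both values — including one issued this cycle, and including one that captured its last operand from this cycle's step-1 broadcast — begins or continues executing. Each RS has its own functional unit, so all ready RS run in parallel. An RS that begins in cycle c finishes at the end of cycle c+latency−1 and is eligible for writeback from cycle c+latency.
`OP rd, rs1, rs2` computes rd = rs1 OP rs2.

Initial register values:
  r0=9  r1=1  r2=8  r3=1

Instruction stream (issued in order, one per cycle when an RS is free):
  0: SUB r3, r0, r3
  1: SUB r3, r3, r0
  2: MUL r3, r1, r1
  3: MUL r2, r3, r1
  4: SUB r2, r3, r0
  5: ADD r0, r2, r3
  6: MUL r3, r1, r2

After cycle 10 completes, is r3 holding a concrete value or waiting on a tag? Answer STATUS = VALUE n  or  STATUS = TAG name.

  c1: issue SUB r3<-Add1  regs: r0:9,r1:1,r2:8,r3:Add1
  c2: issue SUB r3<-Add2  regs: r0:9,r1:1,r2:8,r3:Add2
  c3: CDB Add1=8; issue MUL r3<-Mul1  regs: r0:9,r1:1,r2:8,r3:Mul1
  c4: issue MUL r2<-Mul2  regs: r0:9,r1:1,r2:Mul2,r3:Mul1
  c5: CDB Add2=-1; issue SUB r2<-Add1  regs: r0:9,r1:1,r2:Add1,r3:Mul1
  c6: issue ADD r0<-Add2  regs: r0:Add2,r1:1,r2:Add1,r3:Mul1
  c7: CDB Mul1=1; issue MUL r3<-Mul1  regs: r0:Add2,r1:1,r2:Add1,r3:Mul1
  c8: -  regs: r0:Add2,r1:1,r2:Add1,r3:Mul1
  c9: CDB Add1=-8  regs: r0:Add2,r1:1,r2:-8,r3:Mul1
  c10: -  regs: r0:Add2,r1:1,r2:-8,r3:Mul1

STATUS = TAG Mul1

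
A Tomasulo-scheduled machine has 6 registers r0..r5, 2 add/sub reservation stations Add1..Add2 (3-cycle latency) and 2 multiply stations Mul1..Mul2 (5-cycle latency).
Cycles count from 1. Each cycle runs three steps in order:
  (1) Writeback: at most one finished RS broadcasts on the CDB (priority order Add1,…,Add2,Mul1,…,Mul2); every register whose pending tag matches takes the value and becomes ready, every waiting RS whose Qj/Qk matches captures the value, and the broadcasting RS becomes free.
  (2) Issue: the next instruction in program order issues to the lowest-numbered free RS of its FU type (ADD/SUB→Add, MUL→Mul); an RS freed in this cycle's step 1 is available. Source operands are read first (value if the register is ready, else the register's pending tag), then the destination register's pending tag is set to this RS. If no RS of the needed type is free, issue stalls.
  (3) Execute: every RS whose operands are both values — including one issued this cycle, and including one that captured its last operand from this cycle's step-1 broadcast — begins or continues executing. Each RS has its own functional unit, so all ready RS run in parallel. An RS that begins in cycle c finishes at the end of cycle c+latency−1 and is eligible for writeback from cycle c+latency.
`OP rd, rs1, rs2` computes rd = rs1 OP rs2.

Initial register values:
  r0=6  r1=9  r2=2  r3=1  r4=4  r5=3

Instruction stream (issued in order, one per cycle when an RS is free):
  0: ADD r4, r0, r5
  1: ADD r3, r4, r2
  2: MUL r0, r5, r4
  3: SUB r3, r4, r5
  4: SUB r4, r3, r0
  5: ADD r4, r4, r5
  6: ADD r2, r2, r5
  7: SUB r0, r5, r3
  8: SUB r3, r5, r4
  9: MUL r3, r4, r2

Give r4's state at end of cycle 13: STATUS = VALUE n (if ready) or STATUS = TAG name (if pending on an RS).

c1: issue ADD r4<-Add1 | r0:6,r1:9,r2:2,r3:1,r4:Add1,r5:3
c2: issue ADD r3<-Add2 | r0:6,r1:9,r2:2,r3:Add2,r4:Add1,r5:3
c3: issue MUL r0<-Mul1 | r0:Mul1,r1:9,r2:2,r3:Add2,r4:Add1,r5:3
c4: CDB Add1=9; issue SUB r3<-Add1 | r0:Mul1,r1:9,r2:2,r3:Add1,r4:9,r5:3
c5: stall | r0:Mul1,r1:9,r2:2,r3:Add1,r4:9,r5:3
c6: stall | r0:Mul1,r1:9,r2:2,r3:Add1,r4:9,r5:3
c7: CDB Add1=6; issue SUB r4<-Add1 | r0:Mul1,r1:9,r2:2,r3:6,r4:Add1,r5:3
c8: CDB Add2=11; issue ADD r4<-Add2 | r0:Mul1,r1:9,r2:2,r3:6,r4:Add2,r5:3
c9: CDB Mul1=27; stall | r0:27,r1:9,r2:2,r3:6,r4:Add2,r5:3
c10: stall | r0:27,r1:9,r2:2,r3:6,r4:Add2,r5:3
c11: stall | r0:27,r1:9,r2:2,r3:6,r4:Add2,r5:3
c12: CDB Add1=-21; issue ADD r2<-Add1 | r0:27,r1:9,r2:Add1,r3:6,r4:Add2,r5:3
c13: stall | r0:27,r1:9,r2:Add1,r3:6,r4:Add2,r5:3

STATUS = TAG Add2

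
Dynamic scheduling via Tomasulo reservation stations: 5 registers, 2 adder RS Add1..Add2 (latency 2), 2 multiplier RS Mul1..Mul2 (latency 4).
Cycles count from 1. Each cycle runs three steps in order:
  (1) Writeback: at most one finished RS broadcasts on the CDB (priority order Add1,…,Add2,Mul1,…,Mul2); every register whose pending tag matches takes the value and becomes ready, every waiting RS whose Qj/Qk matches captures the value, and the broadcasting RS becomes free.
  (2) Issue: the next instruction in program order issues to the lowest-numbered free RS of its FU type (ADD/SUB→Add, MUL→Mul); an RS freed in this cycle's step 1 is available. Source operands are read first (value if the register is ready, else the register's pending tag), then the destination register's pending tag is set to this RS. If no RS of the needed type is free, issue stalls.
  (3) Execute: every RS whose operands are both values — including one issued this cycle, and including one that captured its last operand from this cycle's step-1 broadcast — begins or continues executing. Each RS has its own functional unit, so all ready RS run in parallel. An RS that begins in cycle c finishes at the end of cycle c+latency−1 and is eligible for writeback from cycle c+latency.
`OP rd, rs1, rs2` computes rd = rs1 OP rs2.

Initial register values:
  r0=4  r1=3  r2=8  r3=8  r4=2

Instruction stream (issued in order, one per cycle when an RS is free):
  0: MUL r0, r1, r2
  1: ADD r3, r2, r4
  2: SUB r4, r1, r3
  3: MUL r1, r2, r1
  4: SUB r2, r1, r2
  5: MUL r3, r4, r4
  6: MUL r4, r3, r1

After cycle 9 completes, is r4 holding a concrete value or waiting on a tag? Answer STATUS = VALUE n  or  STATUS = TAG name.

STATUS = TAG Mul2

  c1: issue MUL r0<-Mul1  regs: r0:Mul1,r1:3,r2:8,r3:8,r4:2
  c2: issue ADD r3<-Add1  regs: r0:Mul1,r1:3,r2:8,r3:Add1,r4:2
  c3: issue SUB r4<-Add2  regs: r0:Mul1,r1:3,r2:8,r3:Add1,r4:Add2
  c4: CDB Add1=10; issue MUL r1<-Mul2  regs: r0:Mul1,r1:Mul2,r2:8,r3:10,r4:Add2
  c5: CDB Mul1=24; issue SUB r2<-Add1  regs: r0:24,r1:Mul2,r2:Add1,r3:10,r4:Add2
  c6: CDB Add2=-7; issue MUL r3<-Mul1  regs: r0:24,r1:Mul2,r2:Add1,r3:Mul1,r4:-7
  c7: stall  regs: r0:24,r1:Mul2,r2:Add1,r3:Mul1,r4:-7
  c8: CDB Mul2=24; issue MUL r4<-Mul2  regs: r0:24,r1:24,r2:Add1,r3:Mul1,r4:Mul2
  c9: -  regs: r0:24,r1:24,r2:Add1,r3:Mul1,r4:Mul2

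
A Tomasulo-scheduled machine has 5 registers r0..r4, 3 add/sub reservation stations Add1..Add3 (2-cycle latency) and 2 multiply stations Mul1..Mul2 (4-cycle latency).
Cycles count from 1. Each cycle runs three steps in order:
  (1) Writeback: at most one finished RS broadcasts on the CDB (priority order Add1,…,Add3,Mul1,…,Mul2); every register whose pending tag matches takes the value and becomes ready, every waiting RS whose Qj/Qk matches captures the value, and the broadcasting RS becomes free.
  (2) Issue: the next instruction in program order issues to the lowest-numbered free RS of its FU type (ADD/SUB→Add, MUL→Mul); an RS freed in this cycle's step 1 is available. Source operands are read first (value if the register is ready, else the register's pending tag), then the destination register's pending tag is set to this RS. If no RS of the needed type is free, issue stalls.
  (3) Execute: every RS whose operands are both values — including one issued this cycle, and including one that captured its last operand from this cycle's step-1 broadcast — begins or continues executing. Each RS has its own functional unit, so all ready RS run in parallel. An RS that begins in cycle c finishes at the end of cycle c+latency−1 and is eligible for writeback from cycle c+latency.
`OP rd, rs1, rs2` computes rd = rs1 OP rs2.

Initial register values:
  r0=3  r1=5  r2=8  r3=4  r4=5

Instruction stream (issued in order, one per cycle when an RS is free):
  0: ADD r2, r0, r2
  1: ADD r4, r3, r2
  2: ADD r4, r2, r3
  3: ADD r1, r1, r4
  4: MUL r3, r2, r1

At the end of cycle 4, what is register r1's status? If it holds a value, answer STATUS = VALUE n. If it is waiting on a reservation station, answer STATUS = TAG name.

  c1: issue ADD r2<-Add1  regs: r0:3,r1:5,r2:Add1,r3:4,r4:5
  c2: issue ADD r4<-Add2  regs: r0:3,r1:5,r2:Add1,r3:4,r4:Add2
  c3: CDB Add1=11; issue ADD r4<-Add1  regs: r0:3,r1:5,r2:11,r3:4,r4:Add1
  c4: issue ADD r1<-Add3  regs: r0:3,r1:Add3,r2:11,r3:4,r4:Add1

STATUS = TAG Add3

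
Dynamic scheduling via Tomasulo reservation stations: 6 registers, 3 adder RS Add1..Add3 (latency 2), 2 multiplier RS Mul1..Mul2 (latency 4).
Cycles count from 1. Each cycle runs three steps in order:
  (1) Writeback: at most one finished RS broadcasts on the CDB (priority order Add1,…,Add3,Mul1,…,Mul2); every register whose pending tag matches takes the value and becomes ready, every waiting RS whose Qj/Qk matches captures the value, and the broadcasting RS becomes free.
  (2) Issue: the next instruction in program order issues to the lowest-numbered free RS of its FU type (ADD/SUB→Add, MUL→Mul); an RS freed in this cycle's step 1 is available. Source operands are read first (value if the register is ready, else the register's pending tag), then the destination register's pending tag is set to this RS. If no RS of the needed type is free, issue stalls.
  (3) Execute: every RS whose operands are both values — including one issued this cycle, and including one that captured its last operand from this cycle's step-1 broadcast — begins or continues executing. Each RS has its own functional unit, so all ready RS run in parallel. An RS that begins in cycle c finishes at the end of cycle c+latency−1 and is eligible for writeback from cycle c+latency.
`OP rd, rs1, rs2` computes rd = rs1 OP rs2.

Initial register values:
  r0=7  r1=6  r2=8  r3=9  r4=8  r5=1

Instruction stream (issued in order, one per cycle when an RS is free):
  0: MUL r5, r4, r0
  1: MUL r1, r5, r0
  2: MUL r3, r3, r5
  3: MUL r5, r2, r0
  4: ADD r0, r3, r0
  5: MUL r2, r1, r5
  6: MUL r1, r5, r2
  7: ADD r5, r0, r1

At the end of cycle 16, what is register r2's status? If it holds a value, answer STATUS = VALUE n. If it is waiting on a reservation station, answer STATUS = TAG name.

STATUS = TAG Mul2

c1: issue MUL r5<-Mul1 | r0:7,r1:6,r2:8,r3:9,r4:8,r5:Mul1
c2: issue MUL r1<-Mul2 | r0:7,r1:Mul2,r2:8,r3:9,r4:8,r5:Mul1
c3: stall | r0:7,r1:Mul2,r2:8,r3:9,r4:8,r5:Mul1
c4: stall | r0:7,r1:Mul2,r2:8,r3:9,r4:8,r5:Mul1
c5: CDB Mul1=56; issue MUL r3<-Mul1 | r0:7,r1:Mul2,r2:8,r3:Mul1,r4:8,r5:56
c6: stall | r0:7,r1:Mul2,r2:8,r3:Mul1,r4:8,r5:56
c7: stall | r0:7,r1:Mul2,r2:8,r3:Mul1,r4:8,r5:56
c8: stall | r0:7,r1:Mul2,r2:8,r3:Mul1,r4:8,r5:56
c9: CDB Mul1=504; issue MUL r5<-Mul1 | r0:7,r1:Mul2,r2:8,r3:504,r4:8,r5:Mul1
c10: CDB Mul2=392; issue ADD r0<-Add1 | r0:Add1,r1:392,r2:8,r3:504,r4:8,r5:Mul1
c11: issue MUL r2<-Mul2 | r0:Add1,r1:392,r2:Mul2,r3:504,r4:8,r5:Mul1
c12: CDB Add1=511; stall | r0:511,r1:392,r2:Mul2,r3:504,r4:8,r5:Mul1
c13: CDB Mul1=56; issue MUL r1<-Mul1 | r0:511,r1:Mul1,r2:Mul2,r3:504,r4:8,r5:56
c14: issue ADD r5<-Add1 | r0:511,r1:Mul1,r2:Mul2,r3:504,r4:8,r5:Add1
c15: - | r0:511,r1:Mul1,r2:Mul2,r3:504,r4:8,r5:Add1
c16: - | r0:511,r1:Mul1,r2:Mul2,r3:504,r4:8,r5:Add1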